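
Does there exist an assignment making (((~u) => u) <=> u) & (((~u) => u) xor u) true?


Check all 2 assignments over {u}:
u | φ
-----
False | False
True | False
No assignment makes the formula true.

Unsatisfiable.


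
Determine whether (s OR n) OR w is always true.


Build the truth table over {n, s, w}:
n | s | w | φ
-------------
F | F | F | F
T | F | F | T
F | T | F | T
T | T | F | T
F | F | T | T
T | F | T | T
F | T | T | T
T | T | T | T
Counterexample at row 1: with n=F, s=F, w=F, the formula is F.

No, it is not a tautology.


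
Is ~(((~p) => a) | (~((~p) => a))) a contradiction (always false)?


Truth table over {a, p}:
a | p | φ
---------
False | False | False
True | False | False
False | True | False
True | True | False
Every row is false.

Yes, it is a contradiction.


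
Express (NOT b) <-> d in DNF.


Step 1: (¬b) ↔ d is true exactly when both agree: ((¬b) ∧ d) ∨ (¬(¬b) ∧ ¬d).
Step 2: Eliminate any double negations (¬¬X = X).

((NOT b) AND d) OR (b AND (NOT d))


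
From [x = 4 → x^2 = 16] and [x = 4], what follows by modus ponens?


Modus ponens: from (P → Q) and P, infer Q.
P = 'x = 4' is asserted, and P → Q holds, so Q follows.

x^2 = 16.


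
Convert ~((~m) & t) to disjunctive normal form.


Step 1: Apply De Morgan: ¬((¬m) ∧ t) = ¬(¬m) ∨ ¬t.
Step 2: Eliminate any double negations (¬¬X = X).

m | (~t)


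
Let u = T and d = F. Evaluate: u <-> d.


Biconditional is true when both operands have the same truth value.
Substitute: u=T, d=F.
T <-> F evaluates to F.

F


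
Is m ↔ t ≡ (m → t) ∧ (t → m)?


Compare truth tables:
m | t | φ | ψ
-------------
F | F | T | T
T | F | F | F
F | T | F | F
T | T | T | T
The columns φ and ψ agree on every row.

Yes, they are logically equivalent.


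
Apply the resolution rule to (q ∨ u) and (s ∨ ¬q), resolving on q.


The clauses contain complementary literals q and ¬q.
Resolution eliminates this pair and disjoins the remaining literals (merging duplicates).

(u ∨ s)


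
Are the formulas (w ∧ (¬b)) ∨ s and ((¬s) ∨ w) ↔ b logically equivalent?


Compare truth tables:
b | s | w | φ | ψ
-----------------
F | F | F | F | F
T | F | F | F | T
F | T | F | T | T
T | T | F | T | F
F | F | T | T | F
T | F | T | F | T
F | T | T | T | F
T | T | T | T | T
They differ at row 2 (b=T, s=F, w=F): φ=F but ψ=T.

No, they are not logically equivalent.


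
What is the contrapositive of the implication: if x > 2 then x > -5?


The contrapositive of (P → Q) is (¬Q → ¬P); it is logically equivalent to the original.
Here P = 'x > 2' and Q = 'x > -5'.

If not (x > -5), then not (x > 2).


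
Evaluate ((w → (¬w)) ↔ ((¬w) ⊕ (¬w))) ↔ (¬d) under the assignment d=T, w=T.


Substitute d=T, w=T:
¬w = F
w → (¬w) = T → F = F
¬w = F
¬w = F
(¬w) ⊕ (¬w) = F ⊕ F = F
(w → (¬w)) ↔ ((¬w) ⊕ (¬w)) = F ↔ F = T
¬d = F
((w → (¬w)) ↔ ((¬w) ⊕ (¬w))) ↔ (¬d) = T ↔ F = F

F


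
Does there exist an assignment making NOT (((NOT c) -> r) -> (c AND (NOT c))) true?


Search for a satisfying assignment over {c, r}.
Try c=T, r=F: the formula evaluates to T.
A satisfying assignment exists.

Satisfiable.


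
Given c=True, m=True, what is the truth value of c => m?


Implication is false only when antecedent is true and consequent is false.
Substitute: c=True, m=True.
True => True evaluates to True.

True


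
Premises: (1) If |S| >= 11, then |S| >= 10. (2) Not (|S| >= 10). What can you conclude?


Modus tollens: from (P → Q) and ¬Q, infer ¬P.
Q = '|S| >= 10' is denied; since P → Q, P must also fail.

Not (|S| >= 11).


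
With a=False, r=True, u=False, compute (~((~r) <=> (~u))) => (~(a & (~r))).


Substitute a=False, r=True, u=False:
~r = False
~u = True
(~r) <=> (~u) = False <=> True = False
~((~r) <=> (~u)) = True
~r = False
a & (~r) = False & False = False
~(a & (~r)) = True
(~((~r) <=> (~u))) => (~(a & (~r))) = True => True = True

True


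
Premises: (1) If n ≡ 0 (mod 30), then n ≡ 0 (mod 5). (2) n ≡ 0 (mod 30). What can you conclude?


Modus ponens: from (P → Q) and P, infer Q.
P = 'n ≡ 0 (mod 30)' is asserted, and P → Q holds, so Q follows.

n ≡ 0 (mod 5).


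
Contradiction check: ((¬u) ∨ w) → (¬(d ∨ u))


Truth table over {d, u, w}:
d | u | w | φ
-------------
F | F | F | T
T | F | F | F
F | T | F | T
T | T | F | T
F | F | T | T
T | F | T | F
F | T | T | F
T | T | T | F
Satisfying assignment at row 1: d=F, u=F, w=F gives T.

No, it is not a contradiction.


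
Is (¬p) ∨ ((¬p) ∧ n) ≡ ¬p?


Compare truth tables:
n | p | φ | ψ
-------------
F | F | T | T
T | F | T | T
F | T | F | F
T | T | F | F
The columns φ and ψ agree on every row.

Yes, they are logically equivalent.


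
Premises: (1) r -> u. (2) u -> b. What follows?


Hypothetical syllogism: from (P → Q) and (Q → R), infer (P → R).
Chain the two implications through the shared middle term 'u'.

r -> b


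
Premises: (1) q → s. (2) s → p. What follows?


Hypothetical syllogism: from (P → Q) and (Q → R), infer (P → R).
Chain the two implications through the shared middle term 's'.

q → p


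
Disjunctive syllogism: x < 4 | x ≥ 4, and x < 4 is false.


Disjunctive syllogism: from (P ∨ Q) and ¬P, infer Q.
One disjunct, 'x < 4', is ruled out; the other must hold.

x ≥ 4


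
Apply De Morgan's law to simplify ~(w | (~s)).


De Morgan: the negation of a disjunction is the conjunction of the negations.
Distribute ~ across |, flipping it to &, and negate each literal.

(~w) & s


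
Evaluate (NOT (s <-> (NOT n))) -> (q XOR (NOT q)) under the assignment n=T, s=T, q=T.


Substitute n=T, s=T, q=T:
NOT n = F
s <-> (NOT n) = T <-> F = F
NOT (s <-> (NOT n)) = T
NOT q = F
q XOR (NOT q) = T XOR F = T
(NOT (s <-> (NOT n))) -> (q XOR (NOT q)) = T -> T = T

T


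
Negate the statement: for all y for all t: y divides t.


Negation flips each quantifier (∀↔∃) and negates the inner predicate.
¬(for all y for all t: φ) = there exists y there exists t: ¬φ.

there exists y there exists t: NOT(y divides t)


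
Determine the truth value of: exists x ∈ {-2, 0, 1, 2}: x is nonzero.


Evaluate the predicate on each element: -2:True, 0:False, 1:True, 2:True.
Witness x = -2 satisfies the predicate.

True


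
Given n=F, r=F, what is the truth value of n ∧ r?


Conjunction is true only when both operands are true.
Substitute: n=F, r=F.
F ∧ F evaluates to F.

F


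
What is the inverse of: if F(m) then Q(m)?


The inverse of (P → Q) is (¬P → ¬Q). It is equivalent to the converse, not to the original.
Here P = 'F(m)' and Q = 'Q(m)'.

If not (F(m)), then not (Q(m)).


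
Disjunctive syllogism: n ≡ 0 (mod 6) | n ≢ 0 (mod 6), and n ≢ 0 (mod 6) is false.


Disjunctive syllogism: from (P ∨ Q) and ¬P, infer Q.
One disjunct, 'n ≢ 0 (mod 6)', is ruled out; the other must hold.

n ≡ 0 (mod 6)


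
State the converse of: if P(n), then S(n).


The converse of (P → Q) is (Q → P). It is not in general equivalent to the original.
Here P = 'P(n)' and Q = 'S(n)'.

If S(n), then P(n).


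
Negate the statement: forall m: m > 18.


¬(forall x: φ) = exists x: ¬φ, and ¬(exists x: φ) = forall x: ¬φ.
Apply to the universal statement.

exists m: ~(m > 18)


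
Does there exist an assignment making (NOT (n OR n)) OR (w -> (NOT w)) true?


Search for a satisfying assignment over {n, w}.
Try n=F, w=F: the formula evaluates to T.
A satisfying assignment exists.

Satisfiable.


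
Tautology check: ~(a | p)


Build the truth table over {a, p}:
a | p | φ
---------
False | False | True
True | False | False
False | True | False
True | True | False
Counterexample at row 2: with a=True, p=False, the formula is False.

No, it is not a tautology.


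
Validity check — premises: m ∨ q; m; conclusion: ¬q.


This is affirming a disjunct (fallacy). There exist truth assignments where the premises are all true but the conclusion is false.

Invalid.


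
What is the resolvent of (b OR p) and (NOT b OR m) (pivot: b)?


The clauses contain complementary literals b and NOTb.
Resolution eliminates this pair and disjoins the remaining literals (merging duplicates).

(p OR m)


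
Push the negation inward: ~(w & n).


De Morgan: the negation of a conjunction is the disjunction of the negations.
Distribute ~ across &, flipping it to |, and negate each literal.

(~w) | (~n)


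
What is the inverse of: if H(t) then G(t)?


The inverse of (P → Q) is (¬P → ¬Q). It is equivalent to the converse, not to the original.
Here P = 'H(t)' and Q = 'G(t)'.

If not (H(t)), then not (G(t)).


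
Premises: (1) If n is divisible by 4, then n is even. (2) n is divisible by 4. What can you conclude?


Modus ponens: from (P → Q) and P, infer Q.
P = 'n is divisible by 4' is asserted, and P → Q holds, so Q follows.

n is even.


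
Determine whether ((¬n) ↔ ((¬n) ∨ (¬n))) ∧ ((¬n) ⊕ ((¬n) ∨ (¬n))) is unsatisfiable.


Truth table over {n}:
n | φ
-----
F | F
T | F
Every row is false.

Yes, it is a contradiction.


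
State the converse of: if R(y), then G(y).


The converse of (P → Q) is (Q → P). It is not in general equivalent to the original.
Here P = 'R(y)' and Q = 'G(y)'.

If G(y), then R(y).


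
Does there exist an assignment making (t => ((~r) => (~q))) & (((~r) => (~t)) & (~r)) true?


Search for a satisfying assignment over {q, r, t}.
Try q=False, r=False, t=False: the formula evaluates to True.
A satisfying assignment exists.

Satisfiable.


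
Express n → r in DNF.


Step 1: Rewrite n → r as ¬n ∨ r.

(¬n) ∨ r


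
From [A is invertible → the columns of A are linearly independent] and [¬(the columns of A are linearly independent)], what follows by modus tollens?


Modus tollens: from (P → Q) and ¬Q, infer ¬P.
Q = 'the columns of A are linearly independent' is denied; since P → Q, P must also fail.

Not (A is invertible).


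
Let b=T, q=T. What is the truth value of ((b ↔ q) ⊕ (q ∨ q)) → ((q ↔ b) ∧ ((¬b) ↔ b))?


Substitute b=T, q=T:
b ↔ q = T ↔ T = T
q ∨ q = T ∨ T = T
(b ↔ q) ⊕ (q ∨ q) = T ⊕ T = F
q ↔ b = T ↔ T = T
¬b = F
(¬b) ↔ b = F ↔ T = F
(q ↔ b) ∧ ((¬b) ↔ b) = T ∧ F = F
((b ↔ q) ⊕ (q ∨ q)) → ((q ↔ b) ∧ ((¬b) ↔ b)) = F → F = T

T


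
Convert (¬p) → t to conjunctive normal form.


Step 1: Rewrite (¬p) → t as ¬(¬p) ∨ t.
Step 2: Eliminate any double negations (¬¬X = X).

p ∨ t


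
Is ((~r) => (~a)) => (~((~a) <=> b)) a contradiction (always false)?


Truth table over {a, b, r}:
a | b | r | φ
-------------
False | False | False | True
True | False | False | True
False | True | False | False
True | True | False | True
False | False | True | True
True | False | True | False
False | True | True | False
True | True | True | True
Satisfying assignment at row 1: a=False, b=False, r=False gives True.

No, it is not a contradiction.


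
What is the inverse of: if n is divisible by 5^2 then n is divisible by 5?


The inverse of (P → Q) is (¬P → ¬Q). It is equivalent to the converse, not to the original.
Here P = 'n is divisible by 5^2' and Q = 'n is divisible by 5'.

If not (n is divisible by 5^2), then not (n is divisible by 5).


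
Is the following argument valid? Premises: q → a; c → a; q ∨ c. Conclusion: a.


This matches the form of proof by cases: the conclusion follows in every model of the premises.

Valid.


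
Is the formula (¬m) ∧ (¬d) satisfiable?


Search for a satisfying assignment over {d, m}.
Try d=F, m=F: the formula evaluates to T.
A satisfying assignment exists.

Satisfiable.


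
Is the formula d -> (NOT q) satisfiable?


Search for a satisfying assignment over {d, q}.
Try d=F, q=F: the formula evaluates to T.
A satisfying assignment exists.

Satisfiable.


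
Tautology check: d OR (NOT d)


Build the truth table over {d}:
d | φ
-----
F | T
T | T
Every row evaluates to true.

Yes, it is a tautology.


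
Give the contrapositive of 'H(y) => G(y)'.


The contrapositive of (P → Q) is (¬Q → ¬P); it is logically equivalent to the original.
Here P = 'H(y)' and Q = 'G(y)'.

If not (G(y)), then not (H(y)).


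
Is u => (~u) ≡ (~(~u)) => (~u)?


Compare truth tables:
u | φ | ψ
---------
False | True | True
True | False | False
The columns φ and ψ agree on every row.

Yes, they are logically equivalent.


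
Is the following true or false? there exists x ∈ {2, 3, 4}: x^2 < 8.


Evaluate the predicate on each element: 2:T, 3:F, 4:F.
Witness x = 2 satisfies the predicate.

T


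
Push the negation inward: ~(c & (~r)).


De Morgan: the negation of a conjunction is the disjunction of the negations.
Distribute ~ across &, flipping it to |, and negate each literal.

(~c) | r


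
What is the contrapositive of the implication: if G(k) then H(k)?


The contrapositive of (P → Q) is (¬Q → ¬P); it is logically equivalent to the original.
Here P = 'G(k)' and Q = 'H(k)'.

If not (H(k)), then not (G(k)).


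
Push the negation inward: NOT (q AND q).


De Morgan: the negation of a conjunction is the disjunction of the negations.
Distribute NOT across AND, flipping it to OR, and negate each literal.

(NOT q) OR (NOT q)


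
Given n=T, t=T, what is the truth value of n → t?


Implication is false only when antecedent is true and consequent is false.
Substitute: n=T, t=T.
T → T evaluates to T.

T


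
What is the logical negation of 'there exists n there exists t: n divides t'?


Negation flips each quantifier (∀↔∃) and negates the inner predicate.
¬(there exists n there exists t: φ) = for all n for all t: ¬φ.

for all n for all t: NOT(n divides t)


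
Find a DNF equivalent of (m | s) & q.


Step 1: Distribute ∧ over ∨: (m ∨ s) ∧ q = (m ∧ q) ∨ (s ∧ q).

(m & q) | (s & q)


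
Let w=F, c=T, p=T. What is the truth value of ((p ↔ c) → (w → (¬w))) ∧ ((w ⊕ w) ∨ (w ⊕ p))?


Substitute w=F, c=T, p=T:
p ↔ c = T ↔ T = T
¬w = T
w → (¬w) = F → T = T
(p ↔ c) → (w → (¬w)) = T → T = T
w ⊕ w = F ⊕ F = F
w ⊕ p = F ⊕ T = T
(w ⊕ w) ∨ (w ⊕ p) = F ∨ T = T
((p ↔ c) → (w → (¬w))) ∧ ((w ⊕ w) ∨ (w ⊕ p)) = T ∧ T = T

T


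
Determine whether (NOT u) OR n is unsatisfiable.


Truth table over {n, u}:
n | u | φ
---------
F | F | T
T | F | T
F | T | F
T | T | T
Satisfying assignment at row 1: n=F, u=F gives T.

No, it is not a contradiction.


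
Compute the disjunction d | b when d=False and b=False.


Disjunction is false only when both operands are false.
Substitute: d=False, b=False.
False | False evaluates to False.

False


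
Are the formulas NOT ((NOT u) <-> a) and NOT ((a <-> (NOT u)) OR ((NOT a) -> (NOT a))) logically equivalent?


Compare truth tables:
a | u | φ | ψ
-------------
F | F | T | F
T | F | F | F
F | T | F | F
T | T | T | F
They differ at row 1 (a=F, u=F): φ=T but ψ=F.

No, they are not logically equivalent.


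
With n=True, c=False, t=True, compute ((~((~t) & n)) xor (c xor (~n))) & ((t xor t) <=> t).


Substitute n=True, c=False, t=True:
~t = False
(~t) & n = False & True = False
~((~t) & n) = True
~n = False
c xor (~n) = False xor False = False
(~((~t) & n)) xor (c xor (~n)) = True xor False = True
t xor t = True xor True = False
(t xor t) <=> t = False <=> True = False
((~((~t) & n)) xor (c xor (~n))) & ((t xor t) <=> t) = True & False = False

False


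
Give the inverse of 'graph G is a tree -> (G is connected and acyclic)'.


The inverse of (P → Q) is (¬P → ¬Q). It is equivalent to the converse, not to the original.
Here P = 'graph G is a tree' and Q = '(G is connected and acyclic)'.

If not (graph G is a tree), then not ((G is connected and acyclic)).


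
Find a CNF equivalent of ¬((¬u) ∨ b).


Step 1: Apply De Morgan: ¬((¬u) ∨ b) = ¬(¬u) ∧ ¬b.
Step 2: Eliminate any double negations (¬¬X = X).

u ∧ (¬b)


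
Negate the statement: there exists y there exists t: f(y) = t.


Negation flips each quantifier (∀↔∃) and negates the inner predicate.
¬(there exists y there exists t: φ) = for all y for all t: ¬φ.

for all y for all t: NOT(f(y) = t)


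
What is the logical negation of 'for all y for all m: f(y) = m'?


Negation flips each quantifier (∀↔∃) and negates the inner predicate.
¬(for all y for all m: φ) = there exists y there exists m: ¬φ.

there exists y there exists m: NOT(f(y) = m)


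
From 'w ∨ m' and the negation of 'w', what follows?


Disjunctive syllogism: from (P ∨ Q) and ¬P, infer Q.
One disjunct, 'w', is ruled out; the other must hold.

m


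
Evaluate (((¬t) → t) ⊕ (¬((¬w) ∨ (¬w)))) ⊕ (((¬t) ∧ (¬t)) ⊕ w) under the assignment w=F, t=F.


Substitute w=F, t=F:
… (earlier sub-steps elided)
¬w = T
¬w = T
(¬w) ∨ (¬w) = T ∨ T = T
¬((¬w) ∨ (¬w)) = F
((¬t) → t) ⊕ (¬((¬w) ∨ (¬w))) = F ⊕ F = F
¬t = T
¬t = T
(¬t) ∧ (¬t) = T ∧ T = T
((¬t) ∧ (¬t)) ⊕ w = T ⊕ F = T
(((¬t) → t) ⊕ (¬((¬w) ∨ (¬w)))) ⊕ (((¬t) ∧ (¬t)) ⊕ w) = F ⊕ T = T

T


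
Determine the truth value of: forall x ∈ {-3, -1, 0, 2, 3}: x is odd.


Evaluate the predicate on each element: -3:True, -1:True, 0:False, 2:False, 3:True.
Counterexample x = 0 fails the predicate.

False


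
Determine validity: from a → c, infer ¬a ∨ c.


This matches the form of material implication: the conclusion follows in every model of the premises.

Valid.


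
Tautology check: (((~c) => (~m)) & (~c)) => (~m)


Build the truth table over {c, m}:
c | m | φ
---------
False | False | True
True | False | True
False | True | True
True | True | True
Every row evaluates to true.

Yes, it is a tautology.


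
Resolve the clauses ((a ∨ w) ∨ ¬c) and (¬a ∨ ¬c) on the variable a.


The clauses contain complementary literals a and ¬a.
Resolution eliminates this pair and disjoins the remaining literals (merging duplicates).

(¬c ∨ w)


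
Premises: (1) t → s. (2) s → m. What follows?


Hypothetical syllogism: from (P → Q) and (Q → R), infer (P → R).
Chain the two implications through the shared middle term 's'.

t → m


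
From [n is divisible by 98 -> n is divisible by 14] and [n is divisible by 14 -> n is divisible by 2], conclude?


Hypothetical syllogism: from (P → Q) and (Q → R), infer (P → R).
Chain the two implications through the shared middle term 'n is divisible by 14'.

n is divisible by 98 -> n is divisible by 2


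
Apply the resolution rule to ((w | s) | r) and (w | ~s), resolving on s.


The clauses contain complementary literals s and ~s.
Resolution eliminates this pair and disjoins the remaining literals (merging duplicates).

(r | w)


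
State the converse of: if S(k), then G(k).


The converse of (P → Q) is (Q → P). It is not in general equivalent to the original.
Here P = 'S(k)' and Q = 'G(k)'.

If G(k), then S(k).


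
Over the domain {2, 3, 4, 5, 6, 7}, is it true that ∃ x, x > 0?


Evaluate the predicate on each element: 2:T, 3:T, 4:T, 5:T, 6:T, 7:T.
Witness x = 2 satisfies the predicate.

T


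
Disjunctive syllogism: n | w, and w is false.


Disjunctive syllogism: from (P ∨ Q) and ¬P, infer Q.
One disjunct, 'w', is ruled out; the other must hold.

n


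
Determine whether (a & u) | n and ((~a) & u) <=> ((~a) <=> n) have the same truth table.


Compare truth tables:
a | n | u | φ | ψ
-----------------
False | False | False | False | True
True | False | False | False | False
False | True | False | True | False
True | True | False | True | True
False | False | True | False | False
True | False | True | True | False
False | True | True | True | True
True | True | True | True | True
They differ at row 1 (a=False, n=False, u=False): φ=False but ψ=True.

No, they are not logically equivalent.


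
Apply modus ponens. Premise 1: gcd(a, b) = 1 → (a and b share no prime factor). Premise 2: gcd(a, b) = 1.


Modus ponens: from (P → Q) and P, infer Q.
P = 'gcd(a, b) = 1' is asserted, and P → Q holds, so Q follows.

(a and b share no prime factor).


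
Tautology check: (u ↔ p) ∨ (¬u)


Build the truth table over {p, u}:
p | u | φ
---------
F | F | T
T | F | T
F | T | F
T | T | T
Counterexample at row 3: with p=F, u=T, the formula is F.

No, it is not a tautology.


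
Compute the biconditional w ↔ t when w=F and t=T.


Biconditional is true when both operands have the same truth value.
Substitute: w=F, t=T.
F ↔ T evaluates to F.

F


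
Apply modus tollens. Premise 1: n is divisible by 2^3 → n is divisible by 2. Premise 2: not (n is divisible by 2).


Modus tollens: from (P → Q) and ¬Q, infer ¬P.
Q = 'n is divisible by 2' is denied; since P → Q, P must also fail.

Not (n is divisible by 2^3).


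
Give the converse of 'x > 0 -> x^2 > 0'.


The converse of (P → Q) is (Q → P). It is not in general equivalent to the original.
Here P = 'x > 0' and Q = 'x^2 > 0'.

If x^2 > 0, then x > 0.


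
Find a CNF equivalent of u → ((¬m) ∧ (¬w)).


Step 1: Rewrite u → ((¬m) ∧ (¬w)) as ¬u ∨ ((¬m) ∧ (¬w)).
Step 2: Distribute ∨ over ∧.

((¬u) ∨ (¬m)) ∧ ((¬u) ∨ (¬w))


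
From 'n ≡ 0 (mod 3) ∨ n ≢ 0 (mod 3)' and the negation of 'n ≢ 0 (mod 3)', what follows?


Disjunctive syllogism: from (P ∨ Q) and ¬P, infer Q.
One disjunct, 'n ≢ 0 (mod 3)', is ruled out; the other must hold.

n ≡ 0 (mod 3)


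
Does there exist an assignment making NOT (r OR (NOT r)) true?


Check all 2 assignments over {r}:
r | φ
-----
F | F
T | F
No assignment makes the formula true.

Unsatisfiable.


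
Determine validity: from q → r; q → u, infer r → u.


This is (no valid rule). There exist truth assignments where the premises are all true but the conclusion is false.

Invalid.


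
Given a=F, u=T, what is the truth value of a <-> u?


Biconditional is true when both operands have the same truth value.
Substitute: a=F, u=T.
F <-> T evaluates to F.

F


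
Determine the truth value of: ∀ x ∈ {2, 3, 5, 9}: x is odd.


Evaluate the predicate on each element: 2:F, 3:T, 5:T, 9:T.
Counterexample x = 2 fails the predicate.

F


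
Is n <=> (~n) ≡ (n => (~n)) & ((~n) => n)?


Compare truth tables:
n | φ | ψ
---------
False | False | False
True | False | False
The columns φ and ψ agree on every row.

Yes, they are logically equivalent.


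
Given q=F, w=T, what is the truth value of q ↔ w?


Biconditional is true when both operands have the same truth value.
Substitute: q=F, w=T.
F ↔ T evaluates to F.

F


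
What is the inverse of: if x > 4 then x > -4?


The inverse of (P → Q) is (¬P → ¬Q). It is equivalent to the converse, not to the original.
Here P = 'x > 4' and Q = 'x > -4'.

If not (x > 4), then not (x > -4).


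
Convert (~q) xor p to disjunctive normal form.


Step 1: (¬q) ⊕ p is true exactly when they disagree: ((¬q) ∧ ¬p) ∨ (¬(¬q) ∧ p).
Step 2: Eliminate any double negations (¬¬X = X).

((~q) & (~p)) | (q & p)


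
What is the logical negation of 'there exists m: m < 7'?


¬(for all x: φ) = there exists x: ¬φ, and ¬(there exists x: φ) = for all x: ¬φ.
Apply to the existential statement.

for all m: NOT(m < 7)


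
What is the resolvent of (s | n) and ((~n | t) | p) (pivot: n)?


The clauses contain complementary literals n and ~n.
Resolution eliminates this pair and disjoins the remaining literals (merging duplicates).

((s | p) | t)


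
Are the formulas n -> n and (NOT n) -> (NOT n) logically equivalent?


Compare truth tables:
n | φ | ψ
---------
F | T | T
T | T | T
The columns φ and ψ agree on every row.

Yes, they are logically equivalent.


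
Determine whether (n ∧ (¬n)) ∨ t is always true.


Build the truth table over {n, t}:
n | t | φ
---------
F | F | F
T | F | F
F | T | T
T | T | T
Counterexample at row 1: with n=F, t=F, the formula is F.

No, it is not a tautology.


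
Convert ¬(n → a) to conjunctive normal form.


Step 1: Rewrite n → a as ¬n ∨ a.
Step 2: Negate: ¬(¬n ∨ a) = n ∧ ¬a (De Morgan + double negation).

n ∧ (¬a)


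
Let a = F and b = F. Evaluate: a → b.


Implication is false only when antecedent is true and consequent is false.
Substitute: a=F, b=F.
F → F evaluates to T.

T


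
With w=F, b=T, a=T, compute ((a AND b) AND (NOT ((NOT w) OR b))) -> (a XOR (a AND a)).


Substitute w=F, b=T, a=T:
a AND b = T AND T = T
NOT w = T
(NOT w) OR b = T OR T = T
NOT ((NOT w) OR b) = F
(a AND b) AND (NOT ((NOT w) OR b)) = T AND F = F
a AND a = T AND T = T
a XOR (a AND a) = T XOR T = F
((a AND b) AND (NOT ((NOT w) OR b))) -> (a XOR (a AND a)) = F -> F = T

T


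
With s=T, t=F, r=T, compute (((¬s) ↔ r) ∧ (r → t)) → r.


Substitute s=T, t=F, r=T:
¬s = F
(¬s) ↔ r = F ↔ T = F
r → t = T → F = F
((¬s) ↔ r) ∧ (r → t) = F ∧ F = F
(((¬s) ↔ r) ∧ (r → t)) → r = F → T = T

T


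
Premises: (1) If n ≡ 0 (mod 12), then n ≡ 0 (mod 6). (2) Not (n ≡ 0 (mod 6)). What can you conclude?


Modus tollens: from (P → Q) and ¬Q, infer ¬P.
Q = 'n ≡ 0 (mod 6)' is denied; since P → Q, P must also fail.

Not (n ≡ 0 (mod 12)).


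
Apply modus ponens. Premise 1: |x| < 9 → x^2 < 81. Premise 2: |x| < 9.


Modus ponens: from (P → Q) and P, infer Q.
P = '|x| < 9' is asserted, and P → Q holds, so Q follows.

x^2 < 81.


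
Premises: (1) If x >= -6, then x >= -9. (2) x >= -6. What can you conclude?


Modus ponens: from (P → Q) and P, infer Q.
P = 'x >= -6' is asserted, and P → Q holds, so Q follows.

x >= -9.


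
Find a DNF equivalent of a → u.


Step 1: Rewrite a → u as ¬a ∨ u.

(¬a) ∨ u


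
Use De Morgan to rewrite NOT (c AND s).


De Morgan: the negation of a conjunction is the disjunction of the negations.
Distribute NOT across AND, flipping it to OR, and negate each literal.

(NOT c) OR (NOT s)


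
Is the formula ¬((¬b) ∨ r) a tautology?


Build the truth table over {b, r}:
b | r | φ
---------
F | F | F
T | F | T
F | T | F
T | T | F
Counterexample at row 1: with b=F, r=F, the formula is F.

No, it is not a tautology.


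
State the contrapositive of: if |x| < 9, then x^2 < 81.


The contrapositive of (P → Q) is (¬Q → ¬P); it is logically equivalent to the original.
Here P = '|x| < 9' and Q = 'x^2 < 81'.

If not (x^2 < 81), then not (|x| < 9).


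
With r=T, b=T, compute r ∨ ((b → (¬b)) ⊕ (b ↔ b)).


Substitute r=T, b=T:
¬b = F
b → (¬b) = T → F = F
b ↔ b = T ↔ T = T
(b → (¬b)) ⊕ (b ↔ b) = F ⊕ T = T
r ∨ ((b → (¬b)) ⊕ (b ↔ b)) = T ∨ T = T

T


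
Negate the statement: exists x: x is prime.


¬(forall x: φ) = exists x: ¬φ, and ¬(exists x: φ) = forall x: ¬φ.
Apply to the existential statement.

forall x: ~(x is prime)


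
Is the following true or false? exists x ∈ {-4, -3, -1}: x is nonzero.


Evaluate the predicate on each element: -4:True, -3:True, -1:True.
Witness x = -4 satisfies the predicate.

True


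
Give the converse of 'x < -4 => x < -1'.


The converse of (P → Q) is (Q → P). It is not in general equivalent to the original.
Here P = 'x < -4' and Q = 'x < -1'.

If x < -1, then x < -4.


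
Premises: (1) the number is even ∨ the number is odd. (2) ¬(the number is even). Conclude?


Disjunctive syllogism: from (P ∨ Q) and ¬P, infer Q.
One disjunct, 'the number is even', is ruled out; the other must hold.

the number is odd


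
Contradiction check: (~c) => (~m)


Truth table over {c, m}:
c | m | φ
---------
False | False | True
True | False | True
False | True | False
True | True | True
Satisfying assignment at row 1: c=False, m=False gives True.

No, it is not a contradiction.


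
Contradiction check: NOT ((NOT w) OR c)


Truth table over {c, w}:
c | w | φ
---------
F | F | F
T | F | F
F | T | T
T | T | F
Satisfying assignment at row 3: c=F, w=T gives T.

No, it is not a contradiction.


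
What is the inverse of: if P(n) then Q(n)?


The inverse of (P → Q) is (¬P → ¬Q). It is equivalent to the converse, not to the original.
Here P = 'P(n)' and Q = 'Q(n)'.

If not (P(n)), then not (Q(n)).


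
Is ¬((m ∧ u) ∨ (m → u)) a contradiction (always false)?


Truth table over {m, u}:
m | u | φ
---------
F | F | F
T | F | T
F | T | F
T | T | F
Satisfying assignment at row 2: m=T, u=F gives T.

No, it is not a contradiction.


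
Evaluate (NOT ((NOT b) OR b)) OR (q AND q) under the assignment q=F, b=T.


Substitute q=F, b=T:
NOT b = F
(NOT b) OR b = F OR T = T
NOT ((NOT b) OR b) = F
q AND q = F AND F = F
(NOT ((NOT b) OR b)) OR (q AND q) = F OR F = F

F


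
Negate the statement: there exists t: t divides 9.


¬(for all x: φ) = there exists x: ¬φ, and ¬(there exists x: φ) = for all x: ¬φ.
Apply to the existential statement.

for all t: NOT(t divides 9)


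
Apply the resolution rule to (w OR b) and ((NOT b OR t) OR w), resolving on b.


The clauses contain complementary literals b and NOTb.
Resolution eliminates this pair and disjoins the remaining literals (merging duplicates).

(w OR t)


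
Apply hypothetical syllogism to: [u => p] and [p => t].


Hypothetical syllogism: from (P → Q) and (Q → R), infer (P → R).
Chain the two implications through the shared middle term 'p'.

u => t


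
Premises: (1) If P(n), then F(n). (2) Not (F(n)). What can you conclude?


Modus tollens: from (P → Q) and ¬Q, infer ¬P.
Q = 'F(n)' is denied; since P → Q, P must also fail.

Not (P(n)).


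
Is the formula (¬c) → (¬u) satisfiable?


Search for a satisfying assignment over {c, u}.
Try c=F, u=F: the formula evaluates to T.
A satisfying assignment exists.

Satisfiable.


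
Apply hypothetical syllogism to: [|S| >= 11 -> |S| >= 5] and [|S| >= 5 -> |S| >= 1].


Hypothetical syllogism: from (P → Q) and (Q → R), infer (P → R).
Chain the two implications through the shared middle term '|S| >= 5'.

|S| >= 11 -> |S| >= 1


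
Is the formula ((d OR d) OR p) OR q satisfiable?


Search for a satisfying assignment over {d, p, q}.
Try d=T, p=F, q=F: the formula evaluates to T.
A satisfying assignment exists.

Satisfiable.


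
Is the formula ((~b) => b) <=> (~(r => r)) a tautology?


Build the truth table over {b, r}:
b | r | φ
---------
False | False | True
True | False | False
False | True | True
True | True | False
Counterexample at row 2: with b=True, r=False, the formula is False.

No, it is not a tautology.


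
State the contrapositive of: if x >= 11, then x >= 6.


The contrapositive of (P → Q) is (¬Q → ¬P); it is logically equivalent to the original.
Here P = 'x >= 11' and Q = 'x >= 6'.

If not (x >= 6), then not (x >= 11).


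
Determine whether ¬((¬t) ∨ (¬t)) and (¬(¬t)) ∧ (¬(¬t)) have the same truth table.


Compare truth tables:
t | φ | ψ
---------
F | F | F
T | T | T
The columns φ and ψ agree on every row.

Yes, they are logically equivalent.


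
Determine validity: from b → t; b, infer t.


This matches the form of modus ponens: the conclusion follows in every model of the premises.

Valid.


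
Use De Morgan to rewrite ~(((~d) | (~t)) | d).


De Morgan: the negation of a disjunction is the conjunction of the negations.
Distribute ~ across |, flipping it to &, and negate each literal.

(d & t) & (~d)


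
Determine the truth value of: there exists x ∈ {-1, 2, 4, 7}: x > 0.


Evaluate the predicate on each element: -1:F, 2:T, 4:T, 7:T.
Witness x = 2 satisfies the predicate.

T


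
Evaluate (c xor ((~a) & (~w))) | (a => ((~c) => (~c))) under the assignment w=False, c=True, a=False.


Substitute w=False, c=True, a=False:
~a = True
~w = True
(~a) & (~w) = True & True = True
c xor ((~a) & (~w)) = True xor True = False
~c = False
~c = False
(~c) => (~c) = False => False = True
a => ((~c) => (~c)) = False => True = True
(c xor ((~a) & (~w))) | (a => ((~c) => (~c))) = False | True = True

True


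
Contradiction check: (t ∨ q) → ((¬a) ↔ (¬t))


Truth table over {a, q, t}:
a | q | t | φ
-------------
F | F | F | T
T | F | F | T
F | T | F | T
T | T | F | F
F | F | T | F
T | F | T | T
F | T | T | F
T | T | T | T
Satisfying assignment at row 1: a=F, q=F, t=F gives T.

No, it is not a contradiction.


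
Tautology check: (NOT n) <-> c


Build the truth table over {c, n}:
c | n | φ
---------
F | F | F
T | F | T
F | T | T
T | T | F
Counterexample at row 1: with c=F, n=F, the formula is F.

No, it is not a tautology.


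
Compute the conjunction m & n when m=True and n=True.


Conjunction is true only when both operands are true.
Substitute: m=True, n=True.
True & True evaluates to True.

True


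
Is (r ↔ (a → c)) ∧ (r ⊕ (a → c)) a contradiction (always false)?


Truth table over {a, c, r}:
a | c | r | φ
-------------
F | F | F | F
T | F | F | F
F | T | F | F
T | T | F | F
F | F | T | F
T | F | T | F
F | T | T | F
T | T | T | F
Every row is false.

Yes, it is a contradiction.


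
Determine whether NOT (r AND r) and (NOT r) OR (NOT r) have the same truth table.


Compare truth tables:
r | φ | ψ
---------
F | T | T
T | F | F
The columns φ and ψ agree on every row.

Yes, they are logically equivalent.


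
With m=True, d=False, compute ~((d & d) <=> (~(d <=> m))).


Substitute m=True, d=False:
d & d = False & False = False
d <=> m = False <=> True = False
~(d <=> m) = True
(d & d) <=> (~(d <=> m)) = False <=> True = False
~((d & d) <=> (~(d <=> m))) = True

True


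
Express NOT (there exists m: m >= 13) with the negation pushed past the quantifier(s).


¬(for all x: φ) = there exists x: ¬φ, and ¬(there exists x: φ) = for all x: ¬φ.
Apply to the existential statement.

for all m: NOT(m >= 13)


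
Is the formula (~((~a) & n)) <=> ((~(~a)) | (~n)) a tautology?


Build the truth table over {a, n}:
a | n | φ
---------
False | False | True
True | False | True
False | True | True
True | True | True
Every row evaluates to true.

Yes, it is a tautology.


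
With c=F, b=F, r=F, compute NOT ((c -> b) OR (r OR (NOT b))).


Substitute c=F, b=F, r=F:
c -> b = F -> F = T
NOT b = T
r OR (NOT b) = F OR T = T
(c -> b) OR (r OR (NOT b)) = T OR T = T
NOT ((c -> b) OR (r OR (NOT b))) = F

F


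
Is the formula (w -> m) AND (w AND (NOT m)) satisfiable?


Check all 4 assignments over {m, w}:
m | w | φ
---------
F | F | F
T | F | F
F | T | F
T | T | F
No assignment makes the formula true.

Unsatisfiable.


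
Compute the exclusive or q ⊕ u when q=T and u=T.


Exclusive or is true when exactly one operand is true.
Substitute: q=T, u=T.
T ⊕ T evaluates to F.

F


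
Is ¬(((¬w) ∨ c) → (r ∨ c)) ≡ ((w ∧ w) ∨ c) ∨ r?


Compare truth tables:
c | r | w | φ | ψ
-----------------
F | F | F | T | F
T | F | F | F | T
F | T | F | F | T
T | T | F | F | T
F | F | T | F | T
T | F | T | F | T
F | T | T | F | T
T | T | T | F | T
They differ at row 1 (c=F, r=F, w=F): φ=T but ψ=F.

No, they are not logically equivalent.


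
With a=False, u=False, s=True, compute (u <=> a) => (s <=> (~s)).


Substitute a=False, u=False, s=True:
u <=> a = False <=> False = True
~s = False
s <=> (~s) = True <=> False = False
(u <=> a) => (s <=> (~s)) = True => False = False

False


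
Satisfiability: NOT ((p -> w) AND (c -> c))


Search for a satisfying assignment over {c, p, w}.
Try c=F, p=T, w=F: the formula evaluates to T.
A satisfying assignment exists.

Satisfiable.


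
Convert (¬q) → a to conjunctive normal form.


Step 1: Rewrite (¬q) → a as ¬(¬q) ∨ a.
Step 2: Eliminate any double negations (¬¬X = X).

q ∨ a


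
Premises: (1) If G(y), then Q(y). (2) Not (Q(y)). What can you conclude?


Modus tollens: from (P → Q) and ¬Q, infer ¬P.
Q = 'Q(y)' is denied; since P → Q, P must also fail.

Not (G(y)).


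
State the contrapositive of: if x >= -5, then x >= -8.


The contrapositive of (P → Q) is (¬Q → ¬P); it is logically equivalent to the original.
Here P = 'x >= -5' and Q = 'x >= -8'.

If not (x >= -8), then not (x >= -5).


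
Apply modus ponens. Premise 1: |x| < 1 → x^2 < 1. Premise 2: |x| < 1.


Modus ponens: from (P → Q) and P, infer Q.
P = '|x| < 1' is asserted, and P → Q holds, so Q follows.

x^2 < 1.


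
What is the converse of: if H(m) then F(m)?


The converse of (P → Q) is (Q → P). It is not in general equivalent to the original.
Here P = 'H(m)' and Q = 'F(m)'.

If F(m), then H(m).


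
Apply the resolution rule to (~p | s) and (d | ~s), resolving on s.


The clauses contain complementary literals s and ~s.
Resolution eliminates this pair and disjoins the remaining literals (merging duplicates).

(~p | d)


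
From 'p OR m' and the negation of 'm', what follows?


Disjunctive syllogism: from (P ∨ Q) and ¬P, infer Q.
One disjunct, 'm', is ruled out; the other must hold.

p


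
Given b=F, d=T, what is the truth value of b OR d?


Disjunction is false only when both operands are false.
Substitute: b=F, d=T.
F OR T evaluates to T.

T


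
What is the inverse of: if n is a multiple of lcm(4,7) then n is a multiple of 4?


The inverse of (P → Q) is (¬P → ¬Q). It is equivalent to the converse, not to the original.
Here P = 'n is a multiple of lcm(4,7)' and Q = 'n is a multiple of 4'.

If not (n is a multiple of lcm(4,7)), then not (n is a multiple of 4).


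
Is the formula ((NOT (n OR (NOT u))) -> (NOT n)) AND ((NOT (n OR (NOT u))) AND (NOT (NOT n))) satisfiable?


Check all 4 assignments over {n, u}:
n | u | φ
---------
F | F | F
T | F | F
F | T | F
T | T | F
No assignment makes the formula true.

Unsatisfiable.


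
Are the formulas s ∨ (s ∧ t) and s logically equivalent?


Compare truth tables:
s | t | φ | ψ
-------------
F | F | F | F
T | F | T | T
F | T | F | F
T | T | T | T
The columns φ and ψ agree on every row.

Yes, they are logically equivalent.


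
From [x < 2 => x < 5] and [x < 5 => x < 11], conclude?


Hypothetical syllogism: from (P → Q) and (Q → R), infer (P → R).
Chain the two implications through the shared middle term 'x < 5'.

x < 2 => x < 11


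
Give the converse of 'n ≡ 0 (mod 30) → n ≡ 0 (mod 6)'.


The converse of (P → Q) is (Q → P). It is not in general equivalent to the original.
Here P = 'n ≡ 0 (mod 30)' and Q = 'n ≡ 0 (mod 6)'.

If n ≡ 0 (mod 6), then n ≡ 0 (mod 30).


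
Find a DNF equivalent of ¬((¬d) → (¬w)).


Step 1: Rewrite implication then negate: ¬(¬(¬d) ∨ (¬w)) = (¬d) ∧ ¬(¬w).
Step 2: Eliminate any double negations (¬¬X = X).

(¬d) ∧ w


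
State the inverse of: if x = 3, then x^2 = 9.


The inverse of (P → Q) is (¬P → ¬Q). It is equivalent to the converse, not to the original.
Here P = 'x = 3' and Q = 'x^2 = 9'.

If not (x = 3), then not (x^2 = 9).


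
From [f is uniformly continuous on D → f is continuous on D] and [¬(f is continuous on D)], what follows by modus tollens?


Modus tollens: from (P → Q) and ¬Q, infer ¬P.
Q = 'f is continuous on D' is denied; since P → Q, P must also fail.

Not (f is uniformly continuous on D).


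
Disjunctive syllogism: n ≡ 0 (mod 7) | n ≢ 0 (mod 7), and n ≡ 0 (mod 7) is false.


Disjunctive syllogism: from (P ∨ Q) and ¬P, infer Q.
One disjunct, 'n ≡ 0 (mod 7)', is ruled out; the other must hold.

n ≢ 0 (mod 7)
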